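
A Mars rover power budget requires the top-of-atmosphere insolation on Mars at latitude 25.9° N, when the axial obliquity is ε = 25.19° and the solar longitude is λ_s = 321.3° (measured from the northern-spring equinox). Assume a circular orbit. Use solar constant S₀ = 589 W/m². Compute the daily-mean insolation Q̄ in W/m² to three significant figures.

Solar declination: sin δ = sin ε · sin λ_s = sin 25.19° × sin 321.3° = -0.26612, so δ = -15.433°.
cos H₀ = −tan(+25.9°) tan(-15.433°) = 0.1341, H₀ = 1.4363 rad.
Bracket: H₀ sin φ sin δ + cos φ cos δ sin H₀ = 1.4363×0.43680×-0.26612 + 0.89956×0.96394×0.99097 = -0.166957 + 0.859292 = 0.692335.
Q̄ = (S₀/π) × [bracket] = (589/π) × 0.692335 = 129.8 W/m².

Q̄ ≈ 130 W/m²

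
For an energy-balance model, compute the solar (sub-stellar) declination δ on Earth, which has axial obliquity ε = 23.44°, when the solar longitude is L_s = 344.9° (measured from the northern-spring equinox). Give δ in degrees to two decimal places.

δ = -5.95°

sin δ = sin ε · sin L_s = sin 23.44° × sin 344.9° = -0.103626.
δ = arcsin(-0.103626) = -5.95°.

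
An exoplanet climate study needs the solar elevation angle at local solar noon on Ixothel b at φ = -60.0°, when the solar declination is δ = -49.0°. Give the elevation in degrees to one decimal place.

At local noon the hour angle is zero, so the zenith angle equals |φ − δ| = |-60.0° − (-49.000°)| = 11.000°.
Elevation = 90° − 11.000° = 79.0°.

79.0°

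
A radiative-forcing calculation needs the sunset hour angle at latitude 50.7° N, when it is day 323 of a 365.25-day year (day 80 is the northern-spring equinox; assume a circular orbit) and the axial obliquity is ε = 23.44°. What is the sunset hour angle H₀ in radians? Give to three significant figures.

H₀ = 1.11 rad

Solar longitude: λ_s = 360° × (323 − 80)/365.25 = 239.507°.
sin δ = sin 23.44° × sin 239.507° = -0.34277, so δ = -20.046°.
cos H₀ = −tan φ · tan δ = −tan(+50.7°) × tan(-20.046°) = 0.4458, so H₀ = 1.1087 rad = 63.53°.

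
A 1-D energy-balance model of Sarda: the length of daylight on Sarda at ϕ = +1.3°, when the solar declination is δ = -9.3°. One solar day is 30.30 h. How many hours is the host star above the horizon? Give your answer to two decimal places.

15.11 h

cos h₀ = −tan ϕ · tan δ = −tan(+1.3°) × tan(-9.300°) = 0.0037, so h₀ = 1.5671 rad = 89.79°.
Daylight = 2h₀/(2π) × 30.30 h = (1.5671/π) × 30.30 = 15.11 h.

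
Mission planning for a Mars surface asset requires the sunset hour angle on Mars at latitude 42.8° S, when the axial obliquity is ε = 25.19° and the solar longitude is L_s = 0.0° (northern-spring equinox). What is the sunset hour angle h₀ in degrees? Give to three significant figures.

h₀ = 90.0°

Solar declination: sin δ = sin ε · sin L_s = sin 25.19° × sin 0.0° = 0.00000, so δ = +0.000°.
cos h₀ = −tan ϕ · tan δ = −tan(-42.8°) × tan(+0.000°) = 0.0000, so h₀ = 1.5708 rad = 90.00°.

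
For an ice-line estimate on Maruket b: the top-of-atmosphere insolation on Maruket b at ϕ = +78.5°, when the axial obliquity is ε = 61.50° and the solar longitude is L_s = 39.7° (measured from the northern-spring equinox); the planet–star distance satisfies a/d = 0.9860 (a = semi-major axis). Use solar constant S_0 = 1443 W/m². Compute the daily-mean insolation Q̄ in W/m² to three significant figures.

Solar declination: sin δ = sin ε · sin L_s = sin 61.50° × sin 39.7° = 0.56136, so δ = +34.150°.
cos h₀ = −tan(+78.5°) tan(+34.150°) = -3.3341 ≤ −1 ⇒ polar day, h₀ = π.
Bracket: h₀ sin ϕ sin δ + cos ϕ cos δ sin h₀ = 3.1416×0.97992×0.56136 + 0.19937×0.82757×0.00000 = 1.728156 + 0.000000 = 1.728156.
Inverse-square distance factor (a/d)² = 0.9860² = 0.972196.
Q̄ = (S_0/π) × 0.972196 × [bracket] = (1443/π) × 0.972196 × 1.728156 = 771.7 W/m².

Q̄ ≈ 772 W/m²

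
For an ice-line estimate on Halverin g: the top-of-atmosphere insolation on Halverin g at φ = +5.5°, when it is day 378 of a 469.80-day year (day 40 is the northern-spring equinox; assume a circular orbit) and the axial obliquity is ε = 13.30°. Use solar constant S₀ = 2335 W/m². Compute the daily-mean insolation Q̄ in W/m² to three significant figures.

Solar longitude: λ_s = 360° × (378 − 40)/469.80 = 259.004°.
sin δ = sin 13.30° × sin 259.004° = -0.22583, so δ = -13.051°.
cos H₀ = −tan(+5.5°) tan(-13.051°) = 0.0223, H₀ = 1.5485 rad.
Bracket: H₀ sin φ sin δ + cos φ cos δ sin H₀ = 1.5485×0.09585×-0.22583 + 0.99540×0.97417×0.99975 = -0.033519 + 0.969446 = 0.935927.
Q̄ = (S₀/π) × [bracket] = (2335/π) × 0.935927 = 695.6 W/m².

Q̄ ≈ 696 W/m²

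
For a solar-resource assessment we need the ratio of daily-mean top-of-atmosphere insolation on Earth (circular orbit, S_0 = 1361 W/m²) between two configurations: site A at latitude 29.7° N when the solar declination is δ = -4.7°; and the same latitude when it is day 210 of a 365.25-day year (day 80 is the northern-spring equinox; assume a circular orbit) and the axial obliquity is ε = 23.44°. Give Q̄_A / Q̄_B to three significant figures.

Q̄_A / Q̄_B ≈ 0.741

— Configuration A (ϕ=+29.7°):
cos h₀ = −tan(+29.7°) tan(-4.700°) = 0.0469, h₀ = 1.5239 rad.
Bracket: h₀ sin ϕ sin δ + cos ϕ cos δ sin h₀ = 1.5239×0.49546×-0.08194 + 0.86863×0.99664×0.99890 = -0.061867 + 0.864759 = 0.802892.
Q̄ = (S_0/π) × [bracket] = (1361/π) × 0.802892 = 347.83 W/m².
— Configuration B (ϕ=+29.7°):
Solar longitude: L_s = 360° × (210 − 80)/365.25 = 128.131°.
sin δ = sin 23.44° × sin 128.131° = 0.31290, so δ = +18.234°.
cos h₀ = −tan(+29.7°) tan(+18.234°) = -0.1879, h₀ = 1.7598 rad.
Bracket: h₀ sin ϕ sin δ + cos ϕ cos δ sin h₀ = 1.7598×0.49546×0.31290 + 0.86863×0.94979×0.98219 = 0.272821 + 0.810323 = 1.083144.
Q̄ = (S_0/π) × [bracket] = (1361/π) × 1.083144 = 469.24 W/m².
Ratio Q̄_A / Q̄_B = 347.83 / 469.24 = 0.7413.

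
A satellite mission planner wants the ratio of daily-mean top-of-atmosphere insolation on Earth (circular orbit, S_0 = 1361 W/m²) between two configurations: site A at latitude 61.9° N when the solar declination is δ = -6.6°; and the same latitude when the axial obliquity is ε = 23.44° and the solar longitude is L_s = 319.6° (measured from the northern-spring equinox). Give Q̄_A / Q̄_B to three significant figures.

— Configuration A (ϕ=+61.9°):
cos h₀ = −tan(+61.9°) tan(-6.600°) = 0.2167, h₀ = 1.3524 rad.
Bracket: h₀ sin ϕ sin δ + cos ϕ cos δ sin h₀ = 1.3524×0.88213×-0.11494 + 0.47101×0.99337×0.97624 = -0.137123 + 0.456770 = 0.319647.
Q̄ = (S_0/π) × [bracket] = (1361/π) × 0.319647 = 138.48 W/m².
— Configuration B (ϕ=+61.9°):
Solar declination: sin δ = sin ε · sin L_s = sin 23.44° × sin 319.6° = -0.25781, so δ = -14.940°.
cos h₀ = −tan(+61.9°) tan(-14.940°) = 0.4997, h₀ = 1.0475 rad.
Bracket: h₀ sin ϕ sin δ + cos ϕ cos δ sin h₀ = 1.0475×0.88213×-0.25781 + 0.47101×0.96619×0.86618 = -0.238224 + 0.394186 = 0.155962.
Q̄ = (S_0/π) × [bracket] = (1361/π) × 0.155962 = 67.566 W/m².
Ratio Q̄_A / Q̄_B = 138.48 / 67.566 = 2.050.

Q̄_A / Q̄_B ≈ 2.05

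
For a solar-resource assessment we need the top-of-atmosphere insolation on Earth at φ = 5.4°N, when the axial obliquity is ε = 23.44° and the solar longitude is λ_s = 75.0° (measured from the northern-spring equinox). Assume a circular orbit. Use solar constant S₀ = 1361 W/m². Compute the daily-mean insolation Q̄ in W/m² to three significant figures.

Solar declination: sin δ = sin ε · sin λ_s = sin 23.44° × sin 75.0° = 0.38423, so δ = +22.596°.
cos H₀ = −tan(+5.4°) tan(+22.596°) = -0.0393, H₀ = 1.6101 rad.
Bracket: H₀ sin φ sin δ + cos φ cos δ sin H₀ = 1.6101×0.09411×0.38423 + 0.99556×0.92324×0.99923 = 0.058221 + 0.918433 = 0.976654.
Q̄ = (S₀/π) × [bracket] = (1361/π) × 0.976654 = 423.1 W/m².

Q̄ ≈ 423 W/m²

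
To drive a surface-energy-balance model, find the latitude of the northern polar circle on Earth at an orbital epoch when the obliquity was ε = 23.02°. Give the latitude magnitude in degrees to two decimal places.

The polar circle is the lowest latitude that experiences at least one full rotation of continuous daylight at the northern-summer solstice; it lies at |φ| = 90° − ε = 90° − 23.02° = 66.98°.

66.98°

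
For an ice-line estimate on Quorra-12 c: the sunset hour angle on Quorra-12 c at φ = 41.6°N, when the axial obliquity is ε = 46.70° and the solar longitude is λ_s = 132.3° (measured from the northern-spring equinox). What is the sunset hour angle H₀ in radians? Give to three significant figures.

Solar declination: sin δ = sin ε · sin λ_s = sin 46.70° × sin 132.3° = 0.53828, so δ = +32.567°.
cos H₀ = −tan φ · tan δ = −tan(+41.6°) × tan(+32.567°) = -0.5671, so H₀ = 2.1737 rad = 124.55°.

H₀ = 2.17 rad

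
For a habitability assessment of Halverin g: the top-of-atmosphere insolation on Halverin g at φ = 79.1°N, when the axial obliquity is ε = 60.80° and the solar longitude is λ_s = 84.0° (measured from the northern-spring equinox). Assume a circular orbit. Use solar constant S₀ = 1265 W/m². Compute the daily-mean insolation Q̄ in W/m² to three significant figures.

Q̄ ≈ 1.08e+03 W/m²

Solar declination: sin δ = sin ε · sin λ_s = sin 60.80° × sin 84.0° = 0.86814, so δ = +60.243°.
cos H₀ = −tan(+79.1°) tan(+60.243°) = -9.0832 ≤ −1 ⇒ polar day, H₀ = π.
Bracket: H₀ sin φ sin δ + cos φ cos δ sin H₀ = 3.1416×0.98196×0.86814 + 0.18910×0.49632×0.00000 = 2.678147 + 0.000000 = 2.678147.
Q̄ = (S₀/π) × [bracket] = (1265/π) × 2.678147 = 1078 W/m².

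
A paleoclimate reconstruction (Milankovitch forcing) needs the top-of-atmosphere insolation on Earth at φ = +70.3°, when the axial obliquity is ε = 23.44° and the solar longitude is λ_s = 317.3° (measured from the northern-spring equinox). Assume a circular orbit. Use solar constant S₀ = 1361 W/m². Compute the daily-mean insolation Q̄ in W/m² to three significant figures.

Solar declination: sin δ = sin ε · sin λ_s = sin 23.44° × sin 317.3° = -0.26976, so δ = -15.650°.
cos H₀ = −tan(+70.3°) tan(-15.650°) = 0.7824, H₀ = 0.6722 rad.
Bracket: H₀ sin φ sin δ + cos φ cos δ sin H₀ = 0.6722×0.94147×-0.26976 + 0.33710×0.96293×0.62274 = -0.170719 + 0.202144 = 0.031425.
Q̄ = (S₀/π) × [bracket] = (1361/π) × 0.031425 = 13.61 W/m².

Q̄ ≈ 13.6 W/m²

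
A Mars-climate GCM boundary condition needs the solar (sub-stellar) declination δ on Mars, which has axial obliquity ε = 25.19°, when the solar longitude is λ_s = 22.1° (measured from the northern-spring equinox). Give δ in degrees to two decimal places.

δ = +9.21°

sin δ = sin ε · sin λ_s = sin 25.19° × sin 22.1° = 0.160129.
δ = arcsin(0.160129) = +9.21°.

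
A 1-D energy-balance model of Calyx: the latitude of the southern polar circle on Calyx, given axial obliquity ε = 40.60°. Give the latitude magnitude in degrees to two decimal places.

49.40°

The polar circle is the lowest latitude that experiences at least one full rotation of continuous darkness at the northern-summer solstice; it lies at |φ| = 90° − ε = 90° − 40.60° = 49.40°.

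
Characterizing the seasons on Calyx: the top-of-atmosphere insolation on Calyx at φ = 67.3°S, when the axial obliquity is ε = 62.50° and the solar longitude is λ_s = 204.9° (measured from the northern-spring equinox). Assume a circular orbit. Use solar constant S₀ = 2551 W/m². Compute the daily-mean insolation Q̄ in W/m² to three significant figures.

Q̄ ≈ 881 W/m²

Solar declination: sin δ = sin ε · sin λ_s = sin 62.50° × sin 204.9° = -0.37346, so δ = -21.929°.
cos H₀ = −tan(-67.3°) tan(-21.929°) = -0.9624, H₀ = 2.8666 rad.
Bracket: H₀ sin φ sin δ + cos φ cos δ sin H₀ = 2.8666×-0.92254×-0.37346 + 0.38591×0.92764×0.27153 = 0.987635 + 0.097204 = 1.084839.
Q̄ = (S₀/π) × [bracket] = (2551/π) × 1.084839 = 880.9 W/m².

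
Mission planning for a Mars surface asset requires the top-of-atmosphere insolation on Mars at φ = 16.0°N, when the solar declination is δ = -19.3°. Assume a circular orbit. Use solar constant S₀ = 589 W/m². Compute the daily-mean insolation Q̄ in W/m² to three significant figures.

Q̄ ≈ 144 W/m²

cos H₀ = −tan(+16.0°) tan(-19.300°) = 0.1004, H₀ = 1.4702 rad.
Bracket: H₀ sin φ sin δ + cos φ cos δ sin H₀ = 1.4702×0.27564×-0.33051 + 0.96126×0.94380×0.99495 = -0.133938 + 0.902656 = 0.768718.
Q̄ = (S₀/π) × [bracket] = (589/π) × 0.768718 = 144.1 W/m².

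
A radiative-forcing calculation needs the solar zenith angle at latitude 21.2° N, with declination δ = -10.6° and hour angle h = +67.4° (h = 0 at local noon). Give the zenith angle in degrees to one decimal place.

cos θ_z = sin ϕ sin δ + cos ϕ cos δ cos h = -0.066521 + 0.352174 = 0.285653.
θ_z = arccos(0.285653) = 73.4°.

θ_z = 73.4°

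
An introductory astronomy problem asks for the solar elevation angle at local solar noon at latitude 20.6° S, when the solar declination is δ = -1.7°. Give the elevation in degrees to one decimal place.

71.1°

At local noon the hour angle is zero, so the zenith angle equals |φ − δ| = |-20.6° − (-1.700°)| = 18.900°.
Elevation = 90° − 18.900° = 71.1°.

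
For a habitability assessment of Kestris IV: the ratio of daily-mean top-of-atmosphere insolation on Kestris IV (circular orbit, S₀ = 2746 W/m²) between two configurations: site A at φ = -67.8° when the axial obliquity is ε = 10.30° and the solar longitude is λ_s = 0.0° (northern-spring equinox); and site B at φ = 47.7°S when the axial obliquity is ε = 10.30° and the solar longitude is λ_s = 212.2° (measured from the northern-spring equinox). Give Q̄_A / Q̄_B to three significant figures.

Q̄_A / Q̄_B ≈ 0.482

— Configuration A (φ=-67.8°):
Solar declination: sin δ = sin ε · sin λ_s = sin 10.30° × sin 0.0° = 0.00000, so δ = +0.000°.
cos H₀ = −tan(-67.8°) tan(+0.000°) = 0.0000, H₀ = 1.5708 rad.
Bracket: H₀ sin φ sin δ + cos φ cos δ sin H₀ = 1.5708×-0.92587×0.00000 + 0.37784×1.00000×1.00000 = -0.000000 + 0.377840 = 0.377840.
Q̄ = (S₀/π) × [bracket] = (2746/π) × 0.377840 = 330.26 W/m².
— Configuration B (φ=-47.7°):
Solar declination: sin δ = sin ε · sin λ_s = sin 10.30° × sin 212.2° = -0.09528, so δ = -5.467°.
cos H₀ = −tan(-47.7°) tan(-5.467°) = -0.1052, H₀ = 1.6762 rad.
Bracket: H₀ sin φ sin δ + cos φ cos δ sin H₀ = 1.6762×-0.73963×-0.09528 + 0.67301×0.99545×0.99445 = 0.118125 + 0.666230 = 0.784355.
Q̄ = (S₀/π) × [bracket] = (2746/π) × 0.784355 = 685.59 W/m².
Ratio Q̄_A / Q̄_B = 330.26 / 685.59 = 0.4817.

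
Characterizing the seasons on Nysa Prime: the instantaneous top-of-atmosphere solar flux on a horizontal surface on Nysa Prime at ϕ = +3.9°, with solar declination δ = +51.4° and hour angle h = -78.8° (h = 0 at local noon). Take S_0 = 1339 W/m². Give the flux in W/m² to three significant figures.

233 W/m²

cos θ_z = sin ϕ sin δ + cos ϕ cos δ cos h = 0.053155 + 0.120898 = 0.174053.
Flux = S_0 · cos θ_z = 1339 × 0.174053 = 233.1 W/m².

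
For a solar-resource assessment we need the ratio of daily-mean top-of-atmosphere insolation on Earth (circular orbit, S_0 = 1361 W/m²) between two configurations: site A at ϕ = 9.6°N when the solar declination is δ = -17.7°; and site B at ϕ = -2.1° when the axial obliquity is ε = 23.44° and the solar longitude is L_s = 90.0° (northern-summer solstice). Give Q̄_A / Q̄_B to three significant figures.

— Configuration A (ϕ=+9.6°):
cos h₀ = −tan(+9.6°) tan(-17.700°) = 0.0540, h₀ = 1.5168 rad.
Bracket: h₀ sin ϕ sin δ + cos ϕ cos δ sin h₀ = 1.5168×0.16677×-0.30403 + 0.98600×0.95266×0.99854 = -0.076906 + 0.937951 = 0.861045.
Q̄ = (S_0/π) × [bracket] = (1361/π) × 0.861045 = 373.02 W/m².
— Configuration B (ϕ=-2.1°):
Solar declination: sin δ = sin ε · sin L_s = sin 23.44° × sin 90.0° = 0.39779, so δ = +23.440°.
cos h₀ = −tan(-2.1°) tan(+23.440°) = 0.0159, h₀ = 1.5549 rad.
Bracket: h₀ sin ϕ sin δ + cos ϕ cos δ sin h₀ = 1.5549×-0.03664×0.39779 + 0.99933×0.91748×0.99987 = -0.022663 + 0.916746 = 0.894083.
Q̄ = (S_0/π) × [bracket] = (1361/π) × 0.894083 = 387.33 W/m².
Ratio Q̄_A / Q̄_B = 373.02 / 387.33 = 0.9631.

Q̄_A / Q̄_B ≈ 0.963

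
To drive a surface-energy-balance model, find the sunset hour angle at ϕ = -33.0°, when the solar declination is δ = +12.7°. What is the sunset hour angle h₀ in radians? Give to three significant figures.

h₀ = 1.42 rad

cos h₀ = −tan ϕ · tan δ = −tan(-33.0°) × tan(+12.700°) = 0.1464, so h₀ = 1.4239 rad = 81.58°.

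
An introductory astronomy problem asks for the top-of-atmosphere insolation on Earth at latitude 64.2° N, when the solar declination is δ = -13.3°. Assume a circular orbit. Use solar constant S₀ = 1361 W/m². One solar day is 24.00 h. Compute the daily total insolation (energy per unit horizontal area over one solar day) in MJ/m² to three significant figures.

5.61 MJ/m²

cos H₀ = −tan(+64.2°) tan(-13.300°) = 0.4890, H₀ = 1.0599 rad.
Bracket: H₀ sin φ sin δ + cos φ cos δ sin H₀ = 1.0599×0.90032×-0.23005 + 0.43523×0.97318×0.87229 = -0.219525 + 0.369465 = 0.149940.
Q̄ = (S₀/π) × [bracket] = (1361/π) × 0.149940 = 64.957 W/m².
Daily total = Q̄ × 24.00 h × 3600 s/h = 64.957 × 24.00 × 3600 / 10⁶ = 5.612 MJ/m².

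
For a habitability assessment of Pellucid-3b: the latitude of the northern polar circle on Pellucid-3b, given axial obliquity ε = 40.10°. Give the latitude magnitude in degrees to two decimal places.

The polar circle is the lowest latitude that experiences at least one full rotation of continuous daylight at the northern-summer solstice; it lies at |φ| = 90° − ε = 90° − 40.10° = 49.90°.

49.90°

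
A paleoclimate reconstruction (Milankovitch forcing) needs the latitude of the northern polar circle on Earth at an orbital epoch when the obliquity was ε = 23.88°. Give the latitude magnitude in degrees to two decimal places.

66.12°

The polar circle is the lowest latitude that experiences at least one full rotation of continuous daylight at the northern-summer solstice; it lies at |ϕ| = 90° − ε = 90° − 23.88° = 66.12°.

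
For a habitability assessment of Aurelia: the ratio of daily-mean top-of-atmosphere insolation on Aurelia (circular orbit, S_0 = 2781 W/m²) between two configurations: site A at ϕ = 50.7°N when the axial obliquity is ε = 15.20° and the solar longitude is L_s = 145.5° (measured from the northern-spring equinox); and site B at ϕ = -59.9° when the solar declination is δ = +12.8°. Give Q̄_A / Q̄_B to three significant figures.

Q̄_A / Q̄_B ≈ 3.62

— Configuration A (ϕ=+50.7°):
Solar declination: sin δ = sin ε · sin L_s = sin 15.20° × sin 145.5° = 0.14851, so δ = +8.540°.
cos h₀ = −tan(+50.7°) tan(+8.540°) = -0.1835, h₀ = 1.7553 rad.
Bracket: h₀ sin ϕ sin δ + cos ϕ cos δ sin h₀ = 1.7553×0.77384×0.14851 + 0.63338×0.98891×0.98302 = 0.201724 + 0.615720 = 0.817444.
Q̄ = (S_0/π) × [bracket] = (2781/π) × 0.817444 = 723.62 W/m².
— Configuration B (ϕ=-59.9°):
cos h₀ = −tan(-59.9°) tan(+12.800°) = 0.3919, h₀ = 1.1681 rad.
Bracket: h₀ sin ϕ sin δ + cos ϕ cos δ sin h₀ = 1.1681×-0.86515×0.22155 + 0.50151×0.97515×0.91999 = -0.223894 + 0.449919 = 0.226025.
Q̄ = (S_0/π) × [bracket] = (2781/π) × 0.226025 = 200.08 W/m².
Ratio Q̄_A / Q̄_B = 723.62 / 200.08 = 3.617.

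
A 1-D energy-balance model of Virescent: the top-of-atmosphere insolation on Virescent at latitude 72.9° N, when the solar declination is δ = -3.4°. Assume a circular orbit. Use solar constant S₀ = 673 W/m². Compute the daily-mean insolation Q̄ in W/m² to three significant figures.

Q̄ ≈ 45.0 W/m²

cos H₀ = −tan(+72.9°) tan(-3.400°) = 0.1931, H₀ = 1.3765 rad.
Bracket: H₀ sin φ sin δ + cos φ cos δ sin H₀ = 1.3765×0.95579×-0.05931 + 0.29404×0.99824×0.98118 = -0.078031 + 0.287998 = 0.209967.
Q̄ = (S₀/π) × [bracket] = (673/π) × 0.209967 = 44.98 W/m².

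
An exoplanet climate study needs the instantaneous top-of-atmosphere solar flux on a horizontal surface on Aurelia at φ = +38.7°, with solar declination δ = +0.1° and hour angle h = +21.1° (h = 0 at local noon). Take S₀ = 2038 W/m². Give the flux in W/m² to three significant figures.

cos θ_z = sin φ sin δ + cos φ cos δ cos h = 0.001091 + 0.728104 = 0.729195.
Flux = S₀ · cos θ_z = 2038 × 0.729195 = 1486 W/m².

1.49e+03 W/m²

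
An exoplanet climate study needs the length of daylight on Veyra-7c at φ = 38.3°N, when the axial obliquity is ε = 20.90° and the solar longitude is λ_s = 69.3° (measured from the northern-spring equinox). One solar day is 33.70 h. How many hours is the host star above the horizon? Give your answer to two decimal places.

Solar declination: sin δ = sin ε · sin λ_s = sin 20.90° × sin 69.3° = 0.33371, so δ = +19.494°.
cos H₀ = −tan φ · tan δ = −tan(+38.3°) × tan(+19.494°) = -0.2796, so H₀ = 1.8541 rad = 106.23°.
Daylight = 2H₀/(2π) × 33.70 h = (1.8541/π) × 33.70 = 19.89 h.

19.89 h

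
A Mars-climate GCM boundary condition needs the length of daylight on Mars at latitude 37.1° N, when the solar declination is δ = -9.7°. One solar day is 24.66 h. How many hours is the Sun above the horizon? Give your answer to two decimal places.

11.31 h

cos h₀ = −tan ϕ · tan δ = −tan(+37.1°) × tan(-9.700°) = 0.1293, so h₀ = 1.4412 rad = 82.57°.
Daylight = 2h₀/(2π) × 24.66 h = (1.4412/π) × 24.66 = 11.31 h.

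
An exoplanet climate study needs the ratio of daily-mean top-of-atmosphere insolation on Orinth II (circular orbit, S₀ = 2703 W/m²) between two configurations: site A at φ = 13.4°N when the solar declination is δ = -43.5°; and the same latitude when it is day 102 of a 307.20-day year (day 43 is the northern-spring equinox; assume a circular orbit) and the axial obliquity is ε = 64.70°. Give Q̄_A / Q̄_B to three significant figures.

Q̄_A / Q̄_B ≈ 0.547

— Configuration A (φ=+13.4°):
cos H₀ = −tan(+13.4°) tan(-43.500°) = 0.2261, H₀ = 1.3427 rad.
Bracket: H₀ sin φ sin δ + cos φ cos δ sin H₀ = 1.3427×0.23175×-0.68835 + 0.97278×0.72537×0.97411 = -0.214194 + 0.687357 = 0.473163.
Q̄ = (S₀/π) × [bracket] = (2703/π) × 0.473163 = 407.11 W/m².
— Configuration B (φ=+13.4°):
Solar longitude: λ_s = 360° × (102 − 43)/307.20 = 69.141°.
sin δ = sin 64.70° × sin 69.141° = 0.84483, so δ = +57.653°.
cos H₀ = −tan(+13.4°) tan(+57.653°) = -0.3762, H₀ = 1.9565 rad.
Bracket: H₀ sin φ sin δ + cos φ cos δ sin H₀ = 1.9565×0.23175×0.84483 + 0.97278×0.53504×0.92655 = 0.383062 + 0.482247 = 0.865309.
Q̄ = (S₀/π) × [bracket] = (2703/π) × 0.865309 = 744.50 W/m².
Ratio Q̄_A / Q̄_B = 407.11 / 744.50 = 0.5468.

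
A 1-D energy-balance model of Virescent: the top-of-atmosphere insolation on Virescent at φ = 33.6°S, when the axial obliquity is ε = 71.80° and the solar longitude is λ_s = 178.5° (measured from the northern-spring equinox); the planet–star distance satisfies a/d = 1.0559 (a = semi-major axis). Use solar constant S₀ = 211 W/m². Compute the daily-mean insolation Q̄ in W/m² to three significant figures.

Q̄ ≈ 60.7 W/m²

Solar declination: sin δ = sin ε · sin λ_s = sin 71.80° × sin 178.5° = 0.02487, so δ = +1.425°.
cos H₀ = −tan(-33.6°) tan(+1.425°) = 0.0165, H₀ = 1.5543 rad.
Bracket: H₀ sin φ sin δ + cos φ cos δ sin H₀ = 1.5543×-0.55339×0.02487 + 0.83292×0.99969×0.99986 = -0.021392 + 0.832545 = 0.811153.
Inverse-square distance factor (a/d)² = 1.0559² = 1.114925.
Q̄ = (S₀/π) × 1.114925 × [bracket] = (211/π) × 1.114925 × 0.811153 = 60.74 W/m².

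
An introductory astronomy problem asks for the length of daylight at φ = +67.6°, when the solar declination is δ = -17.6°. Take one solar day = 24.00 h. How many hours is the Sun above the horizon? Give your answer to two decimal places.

cos H₀ = −tan φ · tan δ = −tan(+67.6°) × tan(-17.600°) = 0.7696, so H₀ = 0.6925 rad = 39.68°.
Daylight = 2H₀/(2π) × 24.00 h = (0.6925/π) × 24.00 = 5.29 h.

5.29 h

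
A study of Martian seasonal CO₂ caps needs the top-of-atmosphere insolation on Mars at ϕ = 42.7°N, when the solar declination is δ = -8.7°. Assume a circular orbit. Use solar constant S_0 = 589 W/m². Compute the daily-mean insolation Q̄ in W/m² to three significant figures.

Q̄ ≈ 107 W/m²

cos h₀ = −tan(+42.7°) tan(-8.700°) = 0.1412, h₀ = 1.4291 rad.
Bracket: h₀ sin ϕ sin δ + cos ϕ cos δ sin h₀ = 1.4291×0.67816×-0.15126 + 0.73491×0.98849×0.98998 = -0.146595 + 0.719172 = 0.572577.
Q̄ = (S_0/π) × [bracket] = (589/π) × 0.572577 = 107.3 W/m².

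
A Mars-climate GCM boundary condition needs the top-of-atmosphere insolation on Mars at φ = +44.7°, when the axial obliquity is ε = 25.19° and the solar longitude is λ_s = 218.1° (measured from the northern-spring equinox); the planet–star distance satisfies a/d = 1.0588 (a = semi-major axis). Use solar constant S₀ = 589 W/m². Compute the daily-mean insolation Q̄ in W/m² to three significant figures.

Q̄ ≈ 88.4 W/m²

Solar declination: sin δ = sin ε · sin λ_s = sin 25.19° × sin 218.1° = -0.26262, so δ = -15.226°.
cos H₀ = −tan(+44.7°) tan(-15.226°) = 0.2693, H₀ = 1.2981 rad.
Bracket: H₀ sin φ sin δ + cos φ cos δ sin H₀ = 1.2981×0.70339×-0.26262 + 0.71080×0.96490×0.96304 = -0.239791 + 0.660502 = 0.420711.
Inverse-square distance factor (a/d)² = 1.0588² = 1.121057.
Q̄ = (S₀/π) × 1.121057 × [bracket] = (589/π) × 1.121057 × 0.420711 = 88.43 W/m².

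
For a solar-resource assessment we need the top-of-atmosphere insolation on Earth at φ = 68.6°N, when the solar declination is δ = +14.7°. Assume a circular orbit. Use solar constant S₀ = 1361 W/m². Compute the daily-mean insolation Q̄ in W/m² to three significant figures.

cos H₀ = −tan(+68.6°) tan(+14.700°) = -0.6694, H₀ = 2.3042 rad.
Bracket: H₀ sin φ sin δ + cos φ cos δ sin H₀ = 2.3042×0.93106×0.25376 + 0.36488×0.96727×0.74288 = 0.544404 + 0.262190 = 0.806594.
Q̄ = (S₀/π) × [bracket] = (1361/π) × 0.806594 = 349.4 W/m².

Q̄ ≈ 349 W/m²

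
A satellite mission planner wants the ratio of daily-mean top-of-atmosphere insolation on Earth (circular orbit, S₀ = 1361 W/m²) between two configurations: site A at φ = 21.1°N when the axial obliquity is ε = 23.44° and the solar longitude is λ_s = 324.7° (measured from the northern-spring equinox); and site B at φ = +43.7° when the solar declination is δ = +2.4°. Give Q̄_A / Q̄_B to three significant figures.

Q̄_A / Q̄_B ≈ 1.02

— Configuration A (φ=+21.1°):
Solar declination: sin δ = sin ε · sin λ_s = sin 23.44° × sin 324.7° = -0.22987, so δ = -13.289°.
cos H₀ = −tan(+21.1°) tan(-13.289°) = 0.0911, H₀ = 1.4795 rad.
Bracket: H₀ sin φ sin δ + cos φ cos δ sin H₀ = 1.4795×0.36000×-0.22987 + 0.93295×0.97322×0.99584 = -0.122433 + 0.904188 = 0.781755.
Q̄ = (S₀/π) × [bracket] = (1361/π) × 0.781755 = 338.67 W/m².
— Configuration B (φ=+43.7°):
cos H₀ = −tan(+43.7°) tan(+2.400°) = -0.0401, H₀ = 1.6109 rad.
Bracket: H₀ sin φ sin δ + cos φ cos δ sin H₀ = 1.6109×0.69088×0.04188 + 0.72297×0.99912×0.99920 = 0.046610 + 0.721756 = 0.768366.
Q̄ = (S₀/π) × [bracket] = (1361/π) × 0.768366 = 332.87 W/m².
Ratio Q̄_A / Q̄_B = 338.67 / 332.87 = 1.017.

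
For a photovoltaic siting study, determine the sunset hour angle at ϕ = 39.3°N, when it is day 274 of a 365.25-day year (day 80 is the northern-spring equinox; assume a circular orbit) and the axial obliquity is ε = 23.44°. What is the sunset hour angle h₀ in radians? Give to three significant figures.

Solar longitude: L_s = 360° × (274 − 80)/365.25 = 191.211°.
sin δ = sin 23.44° × sin 191.211° = -0.07734, so δ = -4.436°.
cos h₀ = −tan ϕ · tan δ = −tan(+39.3°) × tan(-4.436°) = 0.0635, so h₀ = 1.5073 rad = 86.36°.

h₀ = 1.51 rad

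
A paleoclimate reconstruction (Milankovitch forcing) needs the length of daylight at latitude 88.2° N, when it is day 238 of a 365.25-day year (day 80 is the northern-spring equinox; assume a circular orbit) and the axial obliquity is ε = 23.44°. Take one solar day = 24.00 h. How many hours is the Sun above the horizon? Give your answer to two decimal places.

24.00 h

Solar longitude: L_s = 360° × (238 − 80)/365.25 = 155.729°.
sin δ = sin 23.44° × sin 155.729° = 0.16351, so δ = +9.411°.
Sunrise equation: cos h₀ = −tan ϕ · tan δ = -5.2740 ≤ −1, so the Sun never sets (polar day) and h₀ = π.
Daylight = 2h₀/(2π) × 24.00 h = (3.1416/π) × 24.00 = 24.00 h.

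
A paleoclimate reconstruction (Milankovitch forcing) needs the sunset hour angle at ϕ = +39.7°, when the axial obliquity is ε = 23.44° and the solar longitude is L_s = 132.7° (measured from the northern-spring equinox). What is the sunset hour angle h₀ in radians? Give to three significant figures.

Solar declination: sin δ = sin ε · sin L_s = sin 23.44° × sin 132.7° = 0.29234, so δ = +16.998°.
cos h₀ = −tan ϕ · tan δ = −tan(+39.7°) × tan(+16.998°) = -0.2538, so h₀ = 1.8274 rad = 104.70°.

h₀ = 1.83 rad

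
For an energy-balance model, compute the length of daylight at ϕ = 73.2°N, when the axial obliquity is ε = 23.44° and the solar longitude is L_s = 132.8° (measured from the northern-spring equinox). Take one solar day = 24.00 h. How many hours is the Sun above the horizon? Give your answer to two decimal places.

Solar declination: sin δ = sin ε · sin L_s = sin 23.44° × sin 132.8° = 0.29187, so δ = +16.970°.
Sunrise equation: cos h₀ = −tan ϕ · tan δ = -1.0107 ≤ −1, so the Sun never sets (polar day) and h₀ = π.
Daylight = 2h₀/(2π) × 24.00 h = (3.1416/π) × 24.00 = 24.00 h.

24.00 h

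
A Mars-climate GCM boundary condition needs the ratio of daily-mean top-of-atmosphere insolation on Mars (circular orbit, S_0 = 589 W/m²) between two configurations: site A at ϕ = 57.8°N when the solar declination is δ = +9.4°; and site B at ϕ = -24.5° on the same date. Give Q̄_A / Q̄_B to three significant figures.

— Configuration A (ϕ=+57.8°):
cos h₀ = −tan(+57.8°) tan(+9.400°) = -0.2629, h₀ = 1.8368 rad.
Bracket: h₀ sin ϕ sin δ + cos ϕ cos δ sin h₀ = 1.8368×0.84619×0.16333 + 0.53288×0.98657×0.96483 = 0.253861 + 0.507234 = 0.761095.
Q̄ = (S_0/π) × [bracket] = (589/π) × 0.761095 = 142.69 W/m².
— Configuration B (ϕ=-24.5°):
cos h₀ = −tan(-24.5°) tan(+9.400°) = 0.0754, h₀ = 1.4953 rad.
Bracket: h₀ sin ϕ sin δ + cos ϕ cos δ sin h₀ = 1.4953×-0.41469×0.16333 + 0.90996×0.98657×0.99715 = -0.101279 + 0.895181 = 0.793902.
Q̄ = (S_0/π) × [bracket] = (589/π) × 0.793902 = 148.84 W/m².
Ratio Q̄_A / Q̄_B = 142.69 / 148.84 = 0.9587.

Q̄_A / Q̄_B ≈ 0.959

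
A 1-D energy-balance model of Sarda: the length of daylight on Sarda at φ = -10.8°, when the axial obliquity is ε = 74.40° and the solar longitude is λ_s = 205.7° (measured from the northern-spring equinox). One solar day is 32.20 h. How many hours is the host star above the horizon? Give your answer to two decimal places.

17.00 h

Solar declination: sin δ = sin ε · sin λ_s = sin 74.40° × sin 205.7° = -0.41768, so δ = -24.688°.
cos H₀ = −tan φ · tan δ = −tan(-10.8°) × tan(-24.688°) = -0.0877, so H₀ = 1.6586 rad = 95.03°.
Daylight = 2H₀/(2π) × 32.20 h = (1.6586/π) × 32.20 = 17.00 h.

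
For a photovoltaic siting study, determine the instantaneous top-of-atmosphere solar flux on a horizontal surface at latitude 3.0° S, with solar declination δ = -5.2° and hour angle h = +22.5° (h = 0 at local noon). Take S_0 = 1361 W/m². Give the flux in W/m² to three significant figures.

1.26e+03 W/m²

cos θ_z = sin ϕ sin δ + cos ϕ cos δ cos h = 0.004743 + 0.918816 = 0.923559.
Flux = S_0 · cos θ_z = 1361 × 0.923559 = 1257 W/m².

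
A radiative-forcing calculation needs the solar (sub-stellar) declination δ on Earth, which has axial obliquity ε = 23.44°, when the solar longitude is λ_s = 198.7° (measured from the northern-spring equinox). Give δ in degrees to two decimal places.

δ = -7.33°

sin δ = sin ε · sin λ_s = sin 23.44° × sin 198.7° = -0.127536.
δ = arcsin(-0.127536) = -7.33°.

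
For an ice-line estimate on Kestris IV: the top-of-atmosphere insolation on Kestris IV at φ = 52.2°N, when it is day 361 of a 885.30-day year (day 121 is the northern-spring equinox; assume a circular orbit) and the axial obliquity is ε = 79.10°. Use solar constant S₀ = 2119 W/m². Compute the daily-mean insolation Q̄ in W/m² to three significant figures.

Q̄ ≈ 1.63e+03 W/m²

Solar longitude: λ_s = 360° × (361 − 121)/885.30 = 97.594°.
sin δ = sin 79.10° × sin 97.594° = 0.97335, so δ = +76.742°.
cos H₀ = −tan(+52.2°) tan(+76.742°) = -5.4715 ≤ −1 ⇒ polar day, H₀ = π.
Bracket: H₀ sin φ sin δ + cos φ cos δ sin H₀ = 3.1416×0.79016×0.97335 + 0.61291×0.22934×0.00000 = 2.416212 + 0.000000 = 2.416212.
Q̄ = (S₀/π) × [bracket] = (2119/π) × 2.416212 = 1630 W/m².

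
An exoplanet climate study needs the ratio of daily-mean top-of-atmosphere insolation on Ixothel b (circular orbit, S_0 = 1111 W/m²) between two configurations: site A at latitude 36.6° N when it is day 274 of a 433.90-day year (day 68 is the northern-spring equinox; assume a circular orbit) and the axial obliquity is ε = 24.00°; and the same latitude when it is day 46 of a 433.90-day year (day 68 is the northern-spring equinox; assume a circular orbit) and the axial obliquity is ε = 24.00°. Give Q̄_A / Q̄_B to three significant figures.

— Configuration A (ϕ=+36.6°):
Solar longitude: L_s = 360° × (274 − 68)/433.90 = 170.915°.
sin δ = sin 24.00° × sin 170.915° = 0.06422, so δ = +3.682°.
cos h₀ = −tan(+36.6°) tan(+3.682°) = -0.0478, h₀ = 1.6186 rad.
Bracket: h₀ sin ϕ sin δ + cos ϕ cos δ sin h₀ = 1.6186×0.59622×0.06422 + 0.80282×0.99794×0.99886 = 0.061975 + 0.800253 = 0.862228.
Q̄ = (S_0/π) × [bracket] = (1111/π) × 0.862228 = 304.92 W/m².
— Configuration B (ϕ=+36.6°):
Solar longitude: L_s = 360° × (46 − 68)/433.90 = -18.253°, i.e. -18.253° + 360° = 341.747°.
sin δ = sin 24.00° × sin 341.747° = -0.12740, so δ = -7.319°.
cos h₀ = −tan(+36.6°) tan(-7.319°) = 0.0954, h₀ = 1.4753 rad.
Bracket: h₀ sin ϕ sin δ + cos ϕ cos δ sin h₀ = 1.4753×0.59622×-0.12740 + 0.80282×0.99185×0.99544 = -0.112061 + 0.792646 = 0.680585.
Q̄ = (S_0/π) × [bracket] = (1111/π) × 0.680585 = 240.68 W/m².
Ratio Q̄_A / Q̄_B = 304.92 / 240.68 = 1.267.

Q̄_A / Q̄_B ≈ 1.27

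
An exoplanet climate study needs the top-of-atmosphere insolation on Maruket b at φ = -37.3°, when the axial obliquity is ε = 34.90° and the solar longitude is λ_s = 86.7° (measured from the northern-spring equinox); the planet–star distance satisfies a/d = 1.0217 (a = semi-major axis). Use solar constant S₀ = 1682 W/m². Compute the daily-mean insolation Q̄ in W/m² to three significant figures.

Q̄ ≈ 114 W/m²

Solar declination: sin δ = sin ε · sin λ_s = sin 34.90° × sin 86.7° = 0.57120, so δ = +34.834°.
cos H₀ = −tan(-37.3°) tan(+34.834°) = 0.5301, H₀ = 1.0120 rad.
Bracket: H₀ sin φ sin δ + cos φ cos δ sin H₀ = 1.0120×-0.60599×0.57120 + 0.79547×0.82081×0.84792 = -0.350295 + 0.553632 = 0.203337.
Inverse-square distance factor (a/d)² = 1.0217² = 1.043871.
Q̄ = (S₀/π) × 1.043871 × [bracket] = (1682/π) × 1.043871 × 0.203337 = 113.6 W/m².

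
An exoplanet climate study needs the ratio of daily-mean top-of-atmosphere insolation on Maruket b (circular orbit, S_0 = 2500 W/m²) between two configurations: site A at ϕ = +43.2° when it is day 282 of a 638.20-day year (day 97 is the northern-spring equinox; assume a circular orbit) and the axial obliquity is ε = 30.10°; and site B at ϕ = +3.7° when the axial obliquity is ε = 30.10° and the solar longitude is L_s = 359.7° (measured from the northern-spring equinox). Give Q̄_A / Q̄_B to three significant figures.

— Configuration A (ϕ=+43.2°):
Solar longitude: L_s = 360° × (282 − 97)/638.20 = 104.356°.
sin δ = sin 30.10° × sin 104.356° = 0.48585, so δ = +29.068°.
cos h₀ = −tan(+43.2°) tan(+29.068°) = -0.5220, h₀ = 2.1200 rad.
Bracket: h₀ sin ϕ sin δ + cos ϕ cos δ sin h₀ = 2.1200×0.68455×0.48585 + 0.72897×0.87404×0.85295 = 0.705088 + 0.543456 = 1.248544.
Q̄ = (S_0/π) × [bracket] = (2500/π) × 1.248544 = 993.56 W/m².
— Configuration B (ϕ=+3.7°):
Solar declination: sin δ = sin ε · sin L_s = sin 30.10° × sin 359.7° = -0.00263, so δ = -0.150°.
cos h₀ = −tan(+3.7°) tan(-0.150°) = 0.0002, h₀ = 1.5706 rad.
Bracket: h₀ sin ϕ sin δ + cos ϕ cos δ sin h₀ = 1.5706×0.06453×-0.00263 + 0.99792×1.00000×1.00000 = -0.000267 + 0.997920 = 0.997653.
Q̄ = (S_0/π) × [bracket] = (2500/π) × 0.997653 = 793.91 W/m².
Ratio Q̄_A / Q̄_B = 993.56 / 793.91 = 1.251.

Q̄_A / Q̄_B ≈ 1.25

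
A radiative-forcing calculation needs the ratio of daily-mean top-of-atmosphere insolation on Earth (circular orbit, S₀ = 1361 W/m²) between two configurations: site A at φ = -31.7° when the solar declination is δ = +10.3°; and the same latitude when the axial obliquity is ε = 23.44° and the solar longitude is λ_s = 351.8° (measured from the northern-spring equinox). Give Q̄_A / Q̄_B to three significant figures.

Q̄_A / Q̄_B ≈ 0.775

— Configuration A (φ=-31.7°):
cos H₀ = −tan(-31.7°) tan(+10.300°) = 0.1122, H₀ = 1.4583 rad.
Bracket: H₀ sin φ sin δ + cos φ cos δ sin H₀ = 1.4583×-0.52547×0.17880 + 0.85081×0.98389×0.99368 = -0.137013 + 0.831813 = 0.694800.
Q̄ = (S₀/π) × [bracket] = (1361/π) × 0.694800 = 301.00 W/m².
— Configuration B (φ=-31.7°):
Solar declination: sin δ = sin ε · sin λ_s = sin 23.44° × sin 351.8° = -0.05674, so δ = -3.252°.
cos H₀ = −tan(-31.7°) tan(-3.252°) = -0.0351, H₀ = 1.6059 rad.
Bracket: H₀ sin φ sin δ + cos φ cos δ sin H₀ = 1.6059×-0.52547×-0.05674 + 0.85081×0.99839×0.99938 = 0.047880 + 0.848914 = 0.896794.
Q̄ = (S₀/π) × [bracket] = (1361/π) × 0.896794 = 388.51 W/m².
Ratio Q̄_A / Q̄_B = 301.00 / 388.51 = 0.7748.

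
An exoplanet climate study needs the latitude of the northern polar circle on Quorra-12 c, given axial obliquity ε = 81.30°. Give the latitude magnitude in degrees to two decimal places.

8.70°

The polar circle is the lowest latitude that experiences at least one full rotation of continuous daylight at the northern-summer solstice; it lies at |ϕ| = 90° − ε = 90° − 81.30° = 8.70°.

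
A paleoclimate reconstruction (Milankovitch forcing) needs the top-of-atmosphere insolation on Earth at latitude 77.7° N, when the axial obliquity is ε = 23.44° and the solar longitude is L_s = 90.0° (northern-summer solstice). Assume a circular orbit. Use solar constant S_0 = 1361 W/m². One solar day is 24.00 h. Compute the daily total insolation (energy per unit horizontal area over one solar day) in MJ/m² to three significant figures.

45.7 MJ/m²

Solar declination: sin δ = sin ε · sin L_s = sin 23.44° × sin 90.0° = 0.39779, so δ = +23.440°.
cos h₀ = −tan(+77.7°) tan(+23.440°) = -1.9885 ≤ −1 ⇒ polar day, h₀ = π.
Bracket: h₀ sin ϕ sin δ + cos ϕ cos δ sin h₀ = 3.1416×0.97705×0.39779 + 0.21303×0.91748×0.00000 = 1.221017 + 0.000000 = 1.221017.
Q̄ = (S_0/π) × [bracket] = (1361/π) × 1.221017 = 528.97 W/m².
Daily total = Q̄ × 24.00 h × 3600 s/h = 528.97 × 24.00 × 3600 / 10⁶ = 45.70 MJ/m².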